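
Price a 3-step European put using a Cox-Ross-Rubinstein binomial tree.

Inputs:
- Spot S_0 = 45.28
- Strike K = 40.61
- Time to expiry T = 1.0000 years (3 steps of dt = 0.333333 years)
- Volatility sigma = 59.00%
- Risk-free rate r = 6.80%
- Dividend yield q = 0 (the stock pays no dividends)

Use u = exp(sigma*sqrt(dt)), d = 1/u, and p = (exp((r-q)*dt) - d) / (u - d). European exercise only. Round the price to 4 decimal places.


dt = T/N = 0.333333
u = exp(sigma*sqrt(dt)) = 1.405842; d = 1/u = 0.711317
p = (exp((r-q)*dt) - d) / (u - d) = 0.448664
Discount per step: exp(-r*dt) = 0.977588
Stock lattice S(k, i) with i counting down-moves:
  k=0: S(0,0) = 45.2800
  k=1: S(1,0) = 63.6565; S(1,1) = 32.2084
  k=2: S(2,0) = 89.4911; S(2,1) = 45.2800; S(2,2) = 22.9104
  k=3: S(3,0) = 125.8103; S(3,1) = 63.6565; S(3,2) = 32.2084; S(3,3) = 16.2966
Terminal payoffs V(N, i) = max(K - S_T, 0):
  V(3,0) = 0.000000; V(3,1) = 0.000000; V(3,2) = 8.401552; V(3,3) = 24.313417
Backward induction: V(k, i) = exp(-r*dt) * [p * V(k+1, i) + (1-p) * V(k+1, i+1)].
  V(2,0) = exp(-r*dt) * [p*0.000000 + (1-p)*0.000000] = 0.000000
  V(2,1) = exp(-r*dt) * [p*0.000000 + (1-p)*8.401552] = 4.528268
  V(2,2) = exp(-r*dt) * [p*8.401552 + (1-p)*24.313417] = 16.789434
  V(1,0) = exp(-r*dt) * [p*0.000000 + (1-p)*4.528268] = 2.440645
  V(1,1) = exp(-r*dt) * [p*4.528268 + (1-p)*16.789434] = 11.035303
  V(0,0) = exp(-r*dt) * [p*2.440645 + (1-p)*11.035303] = 7.018294

Answer: Price = V(0,0) = 7.0183


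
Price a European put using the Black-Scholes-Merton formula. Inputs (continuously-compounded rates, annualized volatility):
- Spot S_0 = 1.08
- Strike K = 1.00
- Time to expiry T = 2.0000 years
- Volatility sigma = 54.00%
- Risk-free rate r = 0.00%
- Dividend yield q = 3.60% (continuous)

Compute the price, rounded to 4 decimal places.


d1 = (ln(S/K) + (r - q + 0.5*sigma^2) * T) / (sigma * sqrt(T)) = 0.38833393
d2 = d1 - sigma * sqrt(T) = -0.37534139
exp(-rT) = 1.00000000; exp(-qT) = 0.93053090
P = K * exp(-rT) * N(-d2) - S_0 * exp(-qT) * N(-d1)
N(-d1) = 0.34888446; N(-d2) = 0.64629671
P = 1.0000 * 1.00000000 * 0.64629671 - 1.0800 * 0.93053090 * 0.34888446 = 0.2957

Answer: Price = 0.2957


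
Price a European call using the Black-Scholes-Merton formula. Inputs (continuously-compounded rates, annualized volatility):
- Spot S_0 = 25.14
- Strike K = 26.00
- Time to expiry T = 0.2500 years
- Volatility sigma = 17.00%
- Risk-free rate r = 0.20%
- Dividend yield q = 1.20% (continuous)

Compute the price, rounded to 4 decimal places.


d1 = (ln(S/K) + (r - q + 0.5*sigma^2) * T) / (sigma * sqrt(T)) = -0.38263335
d2 = d1 - sigma * sqrt(T) = -0.46763335
exp(-rT) = 0.99950012; exp(-qT) = 0.99700450
C = S_0 * exp(-qT) * N(d1) - K * exp(-rT) * N(d2)
N(d1) = 0.35099582; N(d2) = 0.32002341
C = 25.1400 * 0.99700450 * 0.35099582 - 26.0000 * 0.99950012 * 0.32002341 = 0.4812

Answer: Price = 0.4812


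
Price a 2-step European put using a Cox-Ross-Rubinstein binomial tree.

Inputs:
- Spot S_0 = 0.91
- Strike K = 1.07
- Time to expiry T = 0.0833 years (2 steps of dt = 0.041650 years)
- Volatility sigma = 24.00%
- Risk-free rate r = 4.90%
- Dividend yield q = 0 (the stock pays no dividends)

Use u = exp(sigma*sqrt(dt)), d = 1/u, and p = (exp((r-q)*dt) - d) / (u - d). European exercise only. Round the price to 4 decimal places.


dt = T/N = 0.041650
u = exp(sigma*sqrt(dt)) = 1.050199; d = 1/u = 0.952200
p = (exp((r-q)*dt) - d) / (u - d) = 0.508604
Discount per step: exp(-r*dt) = 0.997961
Stock lattice S(k, i) with i counting down-moves:
  k=0: S(0,0) = 0.9100
  k=1: S(1,0) = 0.9557; S(1,1) = 0.8665
  k=2: S(2,0) = 1.0037; S(2,1) = 0.9100; S(2,2) = 0.8251
Terminal payoffs V(N, i) = max(K - S_T, 0):
  V(2,0) = 0.066344; V(2,1) = 0.160000; V(2,2) = 0.244916
Backward induction: V(k, i) = exp(-r*dt) * [p * V(k+1, i) + (1-p) * V(k+1, i+1)].
  V(1,0) = exp(-r*dt) * [p*0.066344 + (1-p)*0.160000] = 0.112137
  V(1,1) = exp(-r*dt) * [p*0.160000 + (1-p)*0.244916] = 0.201316
  V(0,0) = exp(-r*dt) * [p*0.112137 + (1-p)*0.201316] = 0.155641

Answer: Price = V(0,0) = 0.1556


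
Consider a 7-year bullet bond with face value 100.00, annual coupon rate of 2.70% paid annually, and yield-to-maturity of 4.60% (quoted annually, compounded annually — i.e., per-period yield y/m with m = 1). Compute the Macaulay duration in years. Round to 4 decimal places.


Coupon per period c = face * coupon_rate / m = 2.700000
Periods per year m = 1; per-period yield y/m = 0.046000
Number of cashflows N = 7
Cashflows (t years, CF_t, discount factor 1/(1+y/m)^(m*t), PV):
  t = 1.0000: CF_t = 2.700000, DF = 0.956023, PV = 2.581262
  t = 2.0000: CF_t = 2.700000, DF = 0.913980, PV = 2.467746
  t = 3.0000: CF_t = 2.700000, DF = 0.873786, PV = 2.359221
  t = 4.0000: CF_t = 2.700000, DF = 0.835359, PV = 2.255470
  t = 5.0000: CF_t = 2.700000, DF = 0.798623, PV = 2.156281
  t = 6.0000: CF_t = 2.700000, DF = 0.763501, PV = 2.061454
  t = 7.0000: CF_t = 102.700000, DF = 0.729925, PV = 74.963292
Price P = sum_t PV_t = 88.844726
Macaulay numerator sum_t t * PV_t:
  t * PV_t at t = 1.0000: 2.581262
  t * PV_t at t = 2.0000: 4.935491
  t * PV_t at t = 3.0000: 7.077664
  t * PV_t at t = 4.0000: 9.021879
  t * PV_t at t = 5.0000: 10.781405
  t * PV_t at t = 6.0000: 12.368724
  t * PV_t at t = 7.0000: 524.743046
Macaulay duration D = (sum_t t * PV_t) / P = 571.509472 / 88.844726 = 6.432678

Answer: Macaulay duration = 6.4327 years


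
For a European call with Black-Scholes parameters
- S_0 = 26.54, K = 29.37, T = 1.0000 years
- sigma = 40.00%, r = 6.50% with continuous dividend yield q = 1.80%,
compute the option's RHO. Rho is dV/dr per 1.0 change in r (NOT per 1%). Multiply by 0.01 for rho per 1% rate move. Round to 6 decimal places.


d1 = 0.0641982092; d2 = -0.3358017908
phi(d1) = 0.3981210245; exp(-qT) = 0.9821610324; exp(-rT) = 0.9370674634
N(d2) = 0.3685101698
Rho = K*T*exp(-rT)*N(d2) = 29.3700 * 1.0000 * 0.9370674634 * 0.3685101698 = 10.142016

Answer: Rho = 10.142016


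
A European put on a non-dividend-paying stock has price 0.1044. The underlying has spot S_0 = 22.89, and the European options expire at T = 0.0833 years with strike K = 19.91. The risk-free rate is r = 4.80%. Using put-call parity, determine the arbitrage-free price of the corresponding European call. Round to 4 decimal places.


Put-call parity: C - P = S_0 * exp(-qT) - K * exp(-rT).
S_0 * exp(-qT) = 22.8900 * 1.00000000 = 22.89000000
K * exp(-rT) = 19.9100 * 0.99600958 = 19.83055080
C = P + S*exp(-qT) - K*exp(-rT)
C = 0.1044 + 22.89000000 - 19.83055080 = 3.1638

Answer: Call price = 3.1638


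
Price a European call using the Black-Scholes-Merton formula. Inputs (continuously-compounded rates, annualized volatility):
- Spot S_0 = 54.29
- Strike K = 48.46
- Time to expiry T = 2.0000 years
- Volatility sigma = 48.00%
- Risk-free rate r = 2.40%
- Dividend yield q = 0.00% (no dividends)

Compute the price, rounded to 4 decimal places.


Answer: Price = 17.7604

Derivation:
d1 = (ln(S/K) + (r - q + 0.5*sigma^2) * T) / (sigma * sqrt(T)) = 0.57747250
d2 = d1 - sigma * sqrt(T) = -0.10135001
exp(-rT) = 0.95313379; exp(-qT) = 1.00000000
C = S_0 * exp(-qT) * N(d1) - K * exp(-rT) * N(d2)
N(d1) = 0.71818985; N(d2) = 0.45963631
C = 54.2900 * 1.00000000 * 0.71818985 - 48.4600 * 0.95313379 * 0.45963631 = 17.7604


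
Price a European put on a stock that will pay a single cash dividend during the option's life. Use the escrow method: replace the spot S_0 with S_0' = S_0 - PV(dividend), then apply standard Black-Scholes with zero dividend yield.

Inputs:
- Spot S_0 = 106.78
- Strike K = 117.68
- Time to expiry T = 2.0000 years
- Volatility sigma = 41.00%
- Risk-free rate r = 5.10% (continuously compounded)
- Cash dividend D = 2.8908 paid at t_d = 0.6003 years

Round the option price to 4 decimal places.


Answer: Price = 25.1429

Derivation:
PV(D) = D * exp(-r * t_d) = 2.8908 * 0.96984860 = 2.80363834
S_0' = S_0 - PV(D) = 106.7800 - 2.80363834 = 103.97636166
d1 = (ln(S_0'/K) + (r + sigma^2/2)*T) / (sigma*sqrt(T)) = 0.25230692
d2 = d1 - sigma*sqrt(T) = -0.32752064
exp(-rT) = 0.90302955
N(-d1) = 0.40040192; N(-d2) = 0.62836293
P = K * exp(-rT) * N(-d2) - S_0' * N(-d1) = 117.6800 * 0.90302955 * 0.62836293 - 103.97636166 * 0.40040192 = 25.1429


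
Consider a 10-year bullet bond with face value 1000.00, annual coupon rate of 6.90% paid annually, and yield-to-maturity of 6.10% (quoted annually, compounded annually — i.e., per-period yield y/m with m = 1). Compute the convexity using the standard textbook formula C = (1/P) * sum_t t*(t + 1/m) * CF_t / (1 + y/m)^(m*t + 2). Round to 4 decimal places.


Coupon per period c = face * coupon_rate / m = 69.000000
Periods per year m = 1; per-period yield y/m = 0.061000
Number of cashflows N = 10
Cashflows (t years, CF_t, discount factor 1/(1+y/m)^(m*t), PV):
  t = 1.0000: CF_t = 69.000000, DF = 0.942507, PV = 65.032988
  t = 2.0000: CF_t = 69.000000, DF = 0.888320, PV = 61.294051
  t = 3.0000: CF_t = 69.000000, DF = 0.837247, PV = 57.770076
  t = 4.0000: CF_t = 69.000000, DF = 0.789112, PV = 54.448705
  t = 5.0000: CF_t = 69.000000, DF = 0.743743, PV = 51.318289
  t = 6.0000: CF_t = 69.000000, DF = 0.700983, PV = 48.367850
  t = 7.0000: CF_t = 69.000000, DF = 0.660682, PV = 45.587041
  t = 8.0000: CF_t = 69.000000, DF = 0.622697, PV = 42.966108
  t = 9.0000: CF_t = 69.000000, DF = 0.586897, PV = 40.495861
  t = 10.0000: CF_t = 1069.000000, DF = 0.553154, PV = 591.321767
Price P = sum_t PV_t = 1058.602737
Convexity numerator sum_t t*(t + 1/m) * CF_t / (1+y/m)^(m*t + 2):
  t = 1.0000: term = 115.540152
  t = 2.0000: term = 326.692230
  t = 3.0000: term = 615.819472
  t = 4.0000: term = 967.357010
  t = 5.0000: term = 1367.611230
  t = 6.0000: term = 1804.576552
  t = 7.0000: term = 2267.768208
  t = 8.0000: term = 2748.069729
  t = 9.0000: term = 3237.593931
  t = 10.0000: term = 57781.097092
Convexity = (1/P) * sum = 71232.125605 / 1058.602737 = 67.288817

Answer: Convexity = 67.2888


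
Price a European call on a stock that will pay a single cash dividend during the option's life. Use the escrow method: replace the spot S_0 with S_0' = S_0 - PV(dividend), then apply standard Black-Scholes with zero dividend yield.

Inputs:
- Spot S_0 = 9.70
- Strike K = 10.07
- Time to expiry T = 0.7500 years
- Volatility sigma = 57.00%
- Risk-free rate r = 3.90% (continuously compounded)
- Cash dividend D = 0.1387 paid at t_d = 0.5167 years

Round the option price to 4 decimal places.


Answer: Price = 1.7796

Derivation:
PV(D) = D * exp(-r * t_d) = 0.1387 * 0.98005038 = 0.13593299
S_0' = S_0 - PV(D) = 9.7000 - 0.13593299 = 9.56406701
d1 = (ln(S_0'/K) + (r + sigma^2/2)*T) / (sigma*sqrt(T)) = 0.20164687
d2 = d1 - sigma*sqrt(T) = -0.29198761
exp(-rT) = 0.97117364
N(d1) = 0.57990360; N(d2) = 0.38514805
C = S_0' * N(d1) - K * exp(-rT) * N(d2) = 9.56406701 * 0.57990360 - 10.0700 * 0.97117364 * 0.38514805 = 1.7796


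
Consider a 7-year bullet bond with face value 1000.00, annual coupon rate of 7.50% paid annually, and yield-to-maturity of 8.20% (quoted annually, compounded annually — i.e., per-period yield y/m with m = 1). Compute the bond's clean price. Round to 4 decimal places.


Coupon per period c = face * coupon_rate / m = 75.000000
Periods per year m = 1; per-period yield y/m = 0.082000
Number of cashflows N = 7
Cashflows (t years, CF_t, discount factor 1/(1+y/m)^(m*t), PV):
  t = 1.0000: CF_t = 75.000000, DF = 0.924214, PV = 69.316081
  t = 2.0000: CF_t = 75.000000, DF = 0.854172, PV = 64.062922
  t = 3.0000: CF_t = 75.000000, DF = 0.789438, PV = 59.207876
  t = 4.0000: CF_t = 75.000000, DF = 0.729610, PV = 54.720773
  t = 5.0000: CF_t = 75.000000, DF = 0.674316, PV = 50.573727
  t = 6.0000: CF_t = 75.000000, DF = 0.623213, PV = 46.740968
  t = 7.0000: CF_t = 1075.000000, DF = 0.575982, PV = 619.181025
Price P = sum_t PV_t = 963.803371

Answer: Price = 963.8034


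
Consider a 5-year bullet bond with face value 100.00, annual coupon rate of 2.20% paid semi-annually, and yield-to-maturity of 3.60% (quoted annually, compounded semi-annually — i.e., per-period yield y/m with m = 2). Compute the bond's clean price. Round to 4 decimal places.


Coupon per period c = face * coupon_rate / m = 1.100000
Periods per year m = 2; per-period yield y/m = 0.018000
Number of cashflows N = 10
Cashflows (t years, CF_t, discount factor 1/(1+y/m)^(m*t), PV):
  t = 0.5000: CF_t = 1.100000, DF = 0.982318, PV = 1.080550
  t = 1.0000: CF_t = 1.100000, DF = 0.964949, PV = 1.061444
  t = 1.5000: CF_t = 1.100000, DF = 0.947887, PV = 1.042676
  t = 2.0000: CF_t = 1.100000, DF = 0.931127, PV = 1.024240
  t = 2.5000: CF_t = 1.100000, DF = 0.914663, PV = 1.006129
  t = 3.0000: CF_t = 1.100000, DF = 0.898490, PV = 0.988339
  t = 3.5000: CF_t = 1.100000, DF = 0.882603, PV = 0.970864
  t = 4.0000: CF_t = 1.100000, DF = 0.866997, PV = 0.953697
  t = 4.5000: CF_t = 1.100000, DF = 0.851667, PV = 0.936834
  t = 5.0000: CF_t = 101.100000, DF = 0.836608, PV = 84.581109
Price P = sum_t PV_t = 93.645882

Answer: Price = 93.6459


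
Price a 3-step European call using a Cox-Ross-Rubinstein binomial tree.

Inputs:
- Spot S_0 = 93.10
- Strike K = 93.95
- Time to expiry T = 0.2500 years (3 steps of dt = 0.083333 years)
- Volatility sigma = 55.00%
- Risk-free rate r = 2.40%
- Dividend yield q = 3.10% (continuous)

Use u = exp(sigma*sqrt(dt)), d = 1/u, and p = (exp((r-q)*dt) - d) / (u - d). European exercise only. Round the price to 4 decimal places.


dt = T/N = 0.083333
u = exp(sigma*sqrt(dt)) = 1.172070; d = 1/u = 0.853191
p = (exp((r-q)*dt) - d) / (u - d) = 0.458562
Discount per step: exp(-r*dt) = 0.998002
Stock lattice S(k, i) with i counting down-moves:
  k=0: S(0,0) = 93.1000
  k=1: S(1,0) = 109.1197; S(1,1) = 79.4321
  k=2: S(2,0) = 127.8959; S(2,1) = 93.1000; S(2,2) = 67.7708
  k=3: S(3,0) = 149.9030; S(3,1) = 109.1197; S(3,2) = 79.4321; S(3,3) = 57.8215
Terminal payoffs V(N, i) = max(S_T - K, 0):
  V(3,0) = 55.952961; V(3,1) = 15.169707; V(3,2) = 0.000000; V(3,3) = 0.000000
Backward induction: V(k, i) = exp(-r*dt) * [p * V(k+1, i) + (1-p) * V(k+1, i+1)].
  V(2,0) = exp(-r*dt) * [p*55.952961 + (1-p)*15.169707] = 33.803664
  V(2,1) = exp(-r*dt) * [p*15.169707 + (1-p)*0.000000] = 6.942346
  V(2,2) = exp(-r*dt) * [p*0.000000 + (1-p)*0.000000] = 0.000000
  V(1,0) = exp(-r*dt) * [p*33.803664 + (1-p)*6.942346] = 19.221432
  V(1,1) = exp(-r*dt) * [p*6.942346 + (1-p)*0.000000] = 3.177132
  V(0,0) = exp(-r*dt) * [p*19.221432 + (1-p)*3.177132] = 10.513383

Answer: Price = V(0,0) = 10.5134


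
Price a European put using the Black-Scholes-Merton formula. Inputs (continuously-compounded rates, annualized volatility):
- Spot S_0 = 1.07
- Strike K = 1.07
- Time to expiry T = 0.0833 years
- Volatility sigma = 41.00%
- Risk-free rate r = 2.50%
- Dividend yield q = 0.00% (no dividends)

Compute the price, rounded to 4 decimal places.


d1 = (ln(S/K) + (r - q + 0.5*sigma^2) * T) / (sigma * sqrt(T)) = 0.07676519
d2 = d1 - sigma * sqrt(T) = -0.04156794
exp(-rT) = 0.99791967; exp(-qT) = 1.00000000
P = K * exp(-rT) * N(-d2) - S_0 * exp(-qT) * N(-d1)
N(-d1) = 0.46940517; N(-d2) = 0.51657844
P = 1.0700 * 0.99791967 * 0.51657844 - 1.0700 * 1.00000000 * 0.46940517 = 0.0493

Answer: Price = 0.0493


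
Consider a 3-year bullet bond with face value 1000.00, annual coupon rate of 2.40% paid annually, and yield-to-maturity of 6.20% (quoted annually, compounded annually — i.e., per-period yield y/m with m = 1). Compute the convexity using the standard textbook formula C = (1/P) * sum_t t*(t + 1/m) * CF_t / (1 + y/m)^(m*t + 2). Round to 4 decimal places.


Coupon per period c = face * coupon_rate / m = 24.000000
Periods per year m = 1; per-period yield y/m = 0.062000
Number of cashflows N = 3
Cashflows (t years, CF_t, discount factor 1/(1+y/m)^(m*t), PV):
  t = 1.0000: CF_t = 24.000000, DF = 0.941620, PV = 22.598870
  t = 2.0000: CF_t = 24.000000, DF = 0.886647, PV = 21.279539
  t = 3.0000: CF_t = 1024.000000, DF = 0.834885, PV = 854.921829
Price P = sum_t PV_t = 898.800238
Convexity numerator sum_t t*(t + 1/m) * CF_t / (1+y/m)^(m*t + 2):
  t = 1.0000: term = 40.074461
  t = 2.0000: term = 113.204691
  t = 3.0000: term = 9096.171060
Convexity = (1/P) * sum = 9249.450212 / 898.800238 = 10.290885

Answer: Convexity = 10.2909


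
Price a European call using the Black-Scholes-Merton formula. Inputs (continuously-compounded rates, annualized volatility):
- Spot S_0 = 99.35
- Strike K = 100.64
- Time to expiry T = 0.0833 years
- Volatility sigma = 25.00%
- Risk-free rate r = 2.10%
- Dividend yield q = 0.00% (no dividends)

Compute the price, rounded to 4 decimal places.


d1 = (ln(S/K) + (r - q + 0.5*sigma^2) * T) / (sigma * sqrt(T)) = -0.11847379
d2 = d1 - sigma * sqrt(T) = -0.19062814
exp(-rT) = 0.99825223; exp(-qT) = 1.00000000
C = S_0 * exp(-qT) * N(d1) - K * exp(-rT) * N(d2)
N(d1) = 0.45284613; N(d2) = 0.42440847
C = 99.3500 * 1.00000000 * 0.45284613 - 100.6400 * 0.99825223 * 0.42440847 = 2.3524

Answer: Price = 2.3524


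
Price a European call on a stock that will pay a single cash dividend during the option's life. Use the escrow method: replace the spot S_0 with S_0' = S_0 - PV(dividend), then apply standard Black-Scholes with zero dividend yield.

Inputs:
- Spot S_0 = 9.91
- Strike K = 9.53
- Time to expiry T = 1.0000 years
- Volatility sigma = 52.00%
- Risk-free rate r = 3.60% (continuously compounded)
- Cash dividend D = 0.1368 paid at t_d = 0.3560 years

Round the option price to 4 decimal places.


PV(D) = D * exp(-r * t_d) = 0.1368 * 0.98726578 = 0.13505796
S_0' = S_0 - PV(D) = 9.9100 - 0.13505796 = 9.77494204
d1 = (ln(S_0'/K) + (r + sigma^2/2)*T) / (sigma*sqrt(T)) = 0.37803357
d2 = d1 - sigma*sqrt(T) = -0.14196643
exp(-rT) = 0.96464029
N(d1) = 0.64729717; N(d2) = 0.44355326
C = S_0' * N(d1) - K * exp(-rT) * N(d2) = 9.77494204 * 0.64729717 - 9.5300 * 0.96464029 * 0.44355326 = 2.2497

Answer: Price = 2.2497


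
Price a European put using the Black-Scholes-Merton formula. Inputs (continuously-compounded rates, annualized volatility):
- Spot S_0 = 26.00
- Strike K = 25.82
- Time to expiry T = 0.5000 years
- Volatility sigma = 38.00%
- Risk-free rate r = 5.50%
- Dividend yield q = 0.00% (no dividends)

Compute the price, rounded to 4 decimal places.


Answer: Price = 2.3138

Derivation:
d1 = (ln(S/K) + (r - q + 0.5*sigma^2) * T) / (sigma * sqrt(T)) = 0.26254932
d2 = d1 - sigma * sqrt(T) = -0.00615126
exp(-rT) = 0.97287468; exp(-qT) = 1.00000000
P = K * exp(-rT) * N(-d2) - S_0 * exp(-qT) * N(-d1)
N(-d1) = 0.39644898; N(-d2) = 0.50245398
P = 25.8200 * 0.97287468 * 0.50245398 - 26.0000 * 1.00000000 * 0.39644898 = 2.3138


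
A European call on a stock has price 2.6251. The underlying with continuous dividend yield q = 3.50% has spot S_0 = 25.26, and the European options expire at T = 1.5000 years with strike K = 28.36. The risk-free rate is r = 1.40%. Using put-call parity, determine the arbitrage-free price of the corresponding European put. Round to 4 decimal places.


Answer: Put price = 6.4277

Derivation:
Put-call parity: C - P = S_0 * exp(-qT) - K * exp(-rT).
S_0 * exp(-qT) = 25.2600 * 0.94885432 = 23.96806015
K * exp(-rT) = 28.3600 * 0.97921896 = 27.77064984
P = C - S*exp(-qT) + K*exp(-rT)
P = 2.6251 - 23.96806015 + 27.77064984 = 6.4277


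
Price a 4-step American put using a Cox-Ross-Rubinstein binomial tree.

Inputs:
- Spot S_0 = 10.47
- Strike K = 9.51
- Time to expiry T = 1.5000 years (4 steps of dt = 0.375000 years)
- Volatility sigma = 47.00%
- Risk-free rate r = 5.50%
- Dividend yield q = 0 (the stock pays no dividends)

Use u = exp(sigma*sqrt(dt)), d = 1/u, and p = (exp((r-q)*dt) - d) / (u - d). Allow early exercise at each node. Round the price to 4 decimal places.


dt = T/N = 0.375000
u = exp(sigma*sqrt(dt)) = 1.333511; d = 1/u = 0.749900
p = (exp((r-q)*dt) - d) / (u - d) = 0.464246
Discount per step: exp(-r*dt) = 0.979586
Stock lattice S(k, i) with i counting down-moves:
  k=0: S(0,0) = 10.4700
  k=1: S(1,0) = 13.9619; S(1,1) = 7.8515
  k=2: S(2,0) = 18.6183; S(2,1) = 10.4700; S(2,2) = 5.8878
  k=3: S(3,0) = 24.8277; S(3,1) = 13.9619; S(3,2) = 7.8515; S(3,3) = 4.4153
  k=4: S(4,0) = 33.1080; S(4,1) = 18.6183; S(4,2) = 10.4700; S(4,3) = 5.8878; S(4,4) = 3.3110
Terminal payoffs V(N, i) = max(K - S_T, 0):
  V(4,0) = 0.000000; V(4,1) = 0.000000; V(4,2) = 0.000000; V(4,3) = 3.622191; V(4,4) = 6.198988
Backward induction: V(k, i) = exp(-r*dt) * [p * V(k+1, i) + (1-p) * V(k+1, i+1)]; then take max(V_cont, immediate exercise) for American.
  V(3,0) = exp(-r*dt) * [p*0.000000 + (1-p)*0.000000] = 0.000000; exercise = 0.000000; V(3,0) = max -> 0.000000
  V(3,1) = exp(-r*dt) * [p*0.000000 + (1-p)*0.000000] = 0.000000; exercise = 0.000000; V(3,1) = max -> 0.000000
  V(3,2) = exp(-r*dt) * [p*0.000000 + (1-p)*3.622191] = 1.900988; exercise = 1.658544; V(3,2) = max -> 1.900988
  V(3,3) = exp(-r*dt) * [p*3.622191 + (1-p)*6.198988] = 4.900596; exercise = 5.094730; V(3,3) = max -> 5.094730
  V(2,0) = exp(-r*dt) * [p*0.000000 + (1-p)*0.000000] = 0.000000; exercise = 0.000000; V(2,0) = max -> 0.000000
  V(2,1) = exp(-r*dt) * [p*0.000000 + (1-p)*1.900988] = 0.997671; exercise = 0.000000; V(2,1) = max -> 0.997671
  V(2,2) = exp(-r*dt) * [p*1.900988 + (1-p)*5.094730] = 3.538312; exercise = 3.622191; V(2,2) = max -> 3.622191
  V(1,0) = exp(-r*dt) * [p*0.000000 + (1-p)*0.997671] = 0.523595; exercise = 0.000000; V(1,0) = max -> 0.523595
  V(1,1) = exp(-r*dt) * [p*0.997671 + (1-p)*3.622191] = 2.354698; exercise = 1.658544; V(1,1) = max -> 2.354698
  V(0,0) = exp(-r*dt) * [p*0.523595 + (1-p)*2.354698] = 1.473900; exercise = 0.000000; V(0,0) = max -> 1.473900

Answer: Price = V(0,0) = 1.4739


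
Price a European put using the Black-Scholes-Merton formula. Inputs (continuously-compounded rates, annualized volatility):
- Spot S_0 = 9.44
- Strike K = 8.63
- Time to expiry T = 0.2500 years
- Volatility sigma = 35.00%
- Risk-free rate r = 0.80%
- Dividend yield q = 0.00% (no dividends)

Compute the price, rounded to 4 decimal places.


Answer: Price = 0.3000

Derivation:
d1 = (ln(S/K) + (r - q + 0.5*sigma^2) * T) / (sigma * sqrt(T)) = 0.61156557
d2 = d1 - sigma * sqrt(T) = 0.43656557
exp(-rT) = 0.99800200; exp(-qT) = 1.00000000
P = K * exp(-rT) * N(-d2) - S_0 * exp(-qT) * N(-d1)
N(-d1) = 0.27041261; N(-d2) = 0.33121322
P = 8.6300 * 0.99800200 * 0.33121322 - 9.4400 * 1.00000000 * 0.27041261 = 0.3000


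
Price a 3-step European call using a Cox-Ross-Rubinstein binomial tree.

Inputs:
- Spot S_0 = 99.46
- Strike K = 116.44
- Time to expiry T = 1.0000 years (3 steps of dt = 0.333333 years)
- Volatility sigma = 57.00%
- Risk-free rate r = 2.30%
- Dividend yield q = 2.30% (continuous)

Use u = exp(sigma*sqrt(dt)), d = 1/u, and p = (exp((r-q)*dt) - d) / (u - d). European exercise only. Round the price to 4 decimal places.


Answer: Price = V(0,0) = 17.2799

Derivation:
dt = T/N = 0.333333
u = exp(sigma*sqrt(dt)) = 1.389702; d = 1/u = 0.719579
p = (exp((r-q)*dt) - d) / (u - d) = 0.418462
Discount per step: exp(-r*dt) = 0.992363
Stock lattice S(k, i) with i counting down-moves:
  k=0: S(0,0) = 99.4600
  k=1: S(1,0) = 138.2198; S(1,1) = 71.5693
  k=2: S(2,0) = 192.0844; S(2,1) = 99.4600; S(2,2) = 51.4997
  k=3: S(3,0) = 266.9402; S(3,1) = 138.2198; S(3,2) = 71.5693; S(3,3) = 37.0581
Terminal payoffs V(N, i) = max(S_T - K, 0):
  V(3,0) = 150.500160; V(3,1) = 21.779805; V(3,2) = 0.000000; V(3,3) = 0.000000
Backward induction: V(k, i) = exp(-r*dt) * [p * V(k+1, i) + (1-p) * V(k+1, i+1)].
  V(2,0) = exp(-r*dt) * [p*150.500160 + (1-p)*21.779805] = 75.066677
  V(2,1) = exp(-r*dt) * [p*21.779805 + (1-p)*0.000000] = 9.044417
  V(2,2) = exp(-r*dt) * [p*0.000000 + (1-p)*0.000000] = 0.000000
  V(1,0) = exp(-r*dt) * [p*75.066677 + (1-p)*9.044417] = 36.392154
  V(1,1) = exp(-r*dt) * [p*9.044417 + (1-p)*0.000000] = 3.755841
  V(0,0) = exp(-r*dt) * [p*36.392154 + (1-p)*3.755841] = 17.279914


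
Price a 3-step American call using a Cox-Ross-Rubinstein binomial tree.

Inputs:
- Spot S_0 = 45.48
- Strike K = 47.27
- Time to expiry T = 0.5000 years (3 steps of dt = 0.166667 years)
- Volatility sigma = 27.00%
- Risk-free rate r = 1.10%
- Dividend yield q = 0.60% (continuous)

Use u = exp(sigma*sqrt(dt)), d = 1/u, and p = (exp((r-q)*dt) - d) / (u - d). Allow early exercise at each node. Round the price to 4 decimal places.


Answer: Price = V(0,0) = 2.9665

Derivation:
dt = T/N = 0.166667
u = exp(sigma*sqrt(dt)) = 1.116532; d = 1/u = 0.895631
p = (exp((r-q)*dt) - d) / (u - d) = 0.476245
Discount per step: exp(-r*dt) = 0.998168
Stock lattice S(k, i) with i counting down-moves:
  k=0: S(0,0) = 45.4800
  k=1: S(1,0) = 50.7799; S(1,1) = 40.7333
  k=2: S(2,0) = 56.6973; S(2,1) = 45.4800; S(2,2) = 36.4820
  k=3: S(3,0) = 63.3043; S(3,1) = 50.7799; S(3,2) = 40.7333; S(3,3) = 32.6744
Terminal payoffs V(N, i) = max(S_T - K, 0):
  V(3,0) = 16.034333; V(3,1) = 3.509854; V(3,2) = 0.000000; V(3,3) = 0.000000
Backward induction: V(k, i) = exp(-r*dt) * [p * V(k+1, i) + (1-p) * V(k+1, i+1)]; then take max(V_cont, immediate exercise) for American.
  V(2,0) = exp(-r*dt) * [p*16.034333 + (1-p)*3.509854] = 9.457222; exercise = 9.427309; V(2,0) = max -> 9.457222
  V(2,1) = exp(-r*dt) * [p*3.509854 + (1-p)*0.000000] = 1.668489; exercise = 0.000000; V(2,1) = max -> 1.668489
  V(2,2) = exp(-r*dt) * [p*0.000000 + (1-p)*0.000000] = 0.000000; exercise = 0.000000; V(2,2) = max -> 0.000000
  V(1,0) = exp(-r*dt) * [p*9.457222 + (1-p)*1.668489] = 5.367985; exercise = 3.509854; V(1,0) = max -> 5.367985
  V(1,1) = exp(-r*dt) * [p*1.668489 + (1-p)*0.000000] = 0.793154; exercise = 0.000000; V(1,1) = max -> 0.793154
  V(0,0) = exp(-r*dt) * [p*5.367985 + (1-p)*0.793154] = 2.966452; exercise = 0.000000; V(0,0) = max -> 2.966452


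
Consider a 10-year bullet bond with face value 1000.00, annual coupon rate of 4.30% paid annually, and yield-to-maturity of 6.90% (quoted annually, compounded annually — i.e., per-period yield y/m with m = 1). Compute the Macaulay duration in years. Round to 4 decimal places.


Coupon per period c = face * coupon_rate / m = 43.000000
Periods per year m = 1; per-period yield y/m = 0.069000
Number of cashflows N = 10
Cashflows (t years, CF_t, discount factor 1/(1+y/m)^(m*t), PV):
  t = 1.0000: CF_t = 43.000000, DF = 0.935454, PV = 40.224509
  t = 2.0000: CF_t = 43.000000, DF = 0.875074, PV = 37.628165
  t = 3.0000: CF_t = 43.000000, DF = 0.818591, PV = 35.199406
  t = 4.0000: CF_t = 43.000000, DF = 0.765754, PV = 32.927415
  t = 5.0000: CF_t = 43.000000, DF = 0.716327, PV = 30.802072
  t = 6.0000: CF_t = 43.000000, DF = 0.670091, PV = 28.813912
  t = 7.0000: CF_t = 43.000000, DF = 0.626839, PV = 26.954080
  t = 8.0000: CF_t = 43.000000, DF = 0.586379, PV = 25.214294
  t = 9.0000: CF_t = 43.000000, DF = 0.548530, PV = 23.586805
  t = 10.0000: CF_t = 1043.000000, DF = 0.513125, PV = 535.189096
Price P = sum_t PV_t = 816.539754
Macaulay numerator sum_t t * PV_t:
  t * PV_t at t = 1.0000: 40.224509
  t * PV_t at t = 2.0000: 75.256331
  t * PV_t at t = 3.0000: 105.598219
  t * PV_t at t = 4.0000: 131.709659
  t * PV_t at t = 5.0000: 154.010359
  t * PV_t at t = 6.0000: 172.883472
  t * PV_t at t = 7.0000: 188.678563
  t * PV_t at t = 8.0000: 201.714353
  t * PV_t at t = 9.0000: 212.281241
  t * PV_t at t = 10.0000: 5351.890958
Macaulay duration D = (sum_t t * PV_t) / P = 6634.247664 / 816.539754 = 8.124831

Answer: Macaulay duration = 8.1248 years


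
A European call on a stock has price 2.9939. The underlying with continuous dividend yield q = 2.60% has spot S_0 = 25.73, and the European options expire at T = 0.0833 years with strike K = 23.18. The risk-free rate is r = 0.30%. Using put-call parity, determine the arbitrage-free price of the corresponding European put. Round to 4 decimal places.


Answer: Put price = 0.4938

Derivation:
Put-call parity: C - P = S_0 * exp(-qT) - K * exp(-rT).
S_0 * exp(-qT) = 25.7300 * 0.99783654 = 25.67433427
K * exp(-rT) = 23.1800 * 0.99975013 = 23.17420804
P = C - S*exp(-qT) + K*exp(-rT)
P = 2.9939 - 25.67433427 + 23.17420804 = 0.4938


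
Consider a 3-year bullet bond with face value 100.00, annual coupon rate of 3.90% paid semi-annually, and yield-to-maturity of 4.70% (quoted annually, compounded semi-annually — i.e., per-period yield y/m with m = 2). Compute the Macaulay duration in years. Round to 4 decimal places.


Coupon per period c = face * coupon_rate / m = 1.950000
Periods per year m = 2; per-period yield y/m = 0.023500
Number of cashflows N = 6
Cashflows (t years, CF_t, discount factor 1/(1+y/m)^(m*t), PV):
  t = 0.5000: CF_t = 1.950000, DF = 0.977040, PV = 1.905227
  t = 1.0000: CF_t = 1.950000, DF = 0.954606, PV = 1.861482
  t = 1.5000: CF_t = 1.950000, DF = 0.932688, PV = 1.818742
  t = 2.0000: CF_t = 1.950000, DF = 0.911273, PV = 1.776983
  t = 2.5000: CF_t = 1.950000, DF = 0.890350, PV = 1.736183
  t = 3.0000: CF_t = 101.950000, DF = 0.869907, PV = 88.687038
Price P = sum_t PV_t = 97.785654
Macaulay numerator sum_t t * PV_t:
  t * PV_t at t = 0.5000: 0.952614
  t * PV_t at t = 1.0000: 1.861482
  t * PV_t at t = 1.5000: 2.728113
  t * PV_t at t = 2.0000: 3.553966
  t * PV_t at t = 2.5000: 4.340456
  t * PV_t at t = 3.0000: 266.061113
Macaulay duration D = (sum_t t * PV_t) / P = 279.497743 / 97.785654 = 2.858269

Answer: Macaulay duration = 2.8583 years


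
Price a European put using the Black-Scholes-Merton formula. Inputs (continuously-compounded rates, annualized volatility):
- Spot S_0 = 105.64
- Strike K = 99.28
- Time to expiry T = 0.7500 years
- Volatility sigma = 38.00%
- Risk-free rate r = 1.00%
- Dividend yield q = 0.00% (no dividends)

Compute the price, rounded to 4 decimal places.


d1 = (ln(S/K) + (r - q + 0.5*sigma^2) * T) / (sigma * sqrt(T)) = 0.37601591
d2 = d1 - sigma * sqrt(T) = 0.04692626
exp(-rT) = 0.99252805; exp(-qT) = 1.00000000
P = K * exp(-rT) * N(-d2) - S_0 * exp(-qT) * N(-d1)
N(-d1) = 0.35345253; N(-d2) = 0.48128600
P = 99.2800 * 0.99252805 * 0.48128600 - 105.6400 * 1.00000000 * 0.35345253 = 10.0863

Answer: Price = 10.0863


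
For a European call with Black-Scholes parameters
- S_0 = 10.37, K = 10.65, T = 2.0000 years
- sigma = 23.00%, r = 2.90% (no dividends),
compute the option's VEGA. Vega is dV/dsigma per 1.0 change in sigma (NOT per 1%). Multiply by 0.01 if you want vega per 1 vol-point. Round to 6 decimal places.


d1 = 0.2590382089; d2 = -0.0662309104
phi(d1) = 0.3857796490; exp(-qT) = 1.0000000000; exp(-rT) = 0.9436499474
Vega = S * exp(-qT) * phi(d1) * sqrt(T) = 10.3700 * 1.0000000000 * 0.3857796490 * 1.4142135624 = 5.657611

Answer: Vega = 5.657611


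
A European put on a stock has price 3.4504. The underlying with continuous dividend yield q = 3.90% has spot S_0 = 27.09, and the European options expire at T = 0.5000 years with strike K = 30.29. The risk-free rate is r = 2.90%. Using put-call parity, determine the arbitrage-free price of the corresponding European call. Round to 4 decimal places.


Answer: Call price = 0.1633

Derivation:
Put-call parity: C - P = S_0 * exp(-qT) - K * exp(-rT).
S_0 * exp(-qT) = 27.0900 * 0.98068890 = 26.56686217
K * exp(-rT) = 30.2900 * 0.98560462 = 29.85396390
C = P + S*exp(-qT) - K*exp(-rT)
C = 3.4504 + 26.56686217 - 29.85396390 = 0.1633


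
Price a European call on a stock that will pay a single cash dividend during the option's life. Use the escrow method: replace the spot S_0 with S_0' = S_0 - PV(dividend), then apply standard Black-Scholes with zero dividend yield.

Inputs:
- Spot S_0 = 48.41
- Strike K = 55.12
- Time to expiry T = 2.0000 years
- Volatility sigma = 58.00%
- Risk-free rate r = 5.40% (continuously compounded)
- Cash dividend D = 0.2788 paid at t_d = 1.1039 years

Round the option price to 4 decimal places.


Answer: Price = 14.8793

Derivation:
PV(D) = D * exp(-r * t_d) = 0.2788 * 0.94213133 = 0.26266621
S_0' = S_0 - PV(D) = 48.4100 - 0.26266621 = 48.14733379
d1 = (ln(S_0'/K) + (r + sigma^2/2)*T) / (sigma*sqrt(T)) = 0.37690393
d2 = d1 - sigma*sqrt(T) = -0.44333994
exp(-rT) = 0.89762760
N(d1) = 0.64687750; N(d2) = 0.32875994
C = S_0' * N(d1) - K * exp(-rT) * N(d2) = 48.14733379 * 0.64687750 - 55.1200 * 0.89762760 * 0.32875994 = 14.8793


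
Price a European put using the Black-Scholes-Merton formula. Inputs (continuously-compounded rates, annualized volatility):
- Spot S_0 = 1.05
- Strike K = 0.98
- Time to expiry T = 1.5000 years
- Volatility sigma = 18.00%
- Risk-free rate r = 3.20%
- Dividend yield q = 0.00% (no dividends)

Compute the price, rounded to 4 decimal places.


Answer: Price = 0.0410

Derivation:
d1 = (ln(S/K) + (r - q + 0.5*sigma^2) * T) / (sigma * sqrt(T)) = 0.64091748
d2 = d1 - sigma * sqrt(T) = 0.42046340
exp(-rT) = 0.95313379; exp(-qT) = 1.00000000
P = K * exp(-rT) * N(-d2) - S_0 * exp(-qT) * N(-d1)
N(-d1) = 0.26078815; N(-d2) = 0.33707348
P = 0.9800 * 0.95313379 * 0.33707348 - 1.0500 * 1.00000000 * 0.26078815 = 0.0410


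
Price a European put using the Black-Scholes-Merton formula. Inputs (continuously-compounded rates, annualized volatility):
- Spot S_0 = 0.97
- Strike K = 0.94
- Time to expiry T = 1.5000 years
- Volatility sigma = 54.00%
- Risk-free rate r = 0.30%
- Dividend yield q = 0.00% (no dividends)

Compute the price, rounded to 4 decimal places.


Answer: Price = 0.2301

Derivation:
d1 = (ln(S/K) + (r - q + 0.5*sigma^2) * T) / (sigma * sqrt(T)) = 0.38498751
d2 = d1 - sigma * sqrt(T) = -0.27637472
exp(-rT) = 0.99551011; exp(-qT) = 1.00000000
P = K * exp(-rT) * N(-d2) - S_0 * exp(-qT) * N(-d1)
N(-d1) = 0.35012334; N(-d2) = 0.60886987
P = 0.9400 * 0.99551011 * 0.60886987 - 0.9700 * 1.00000000 * 0.35012334 = 0.2301


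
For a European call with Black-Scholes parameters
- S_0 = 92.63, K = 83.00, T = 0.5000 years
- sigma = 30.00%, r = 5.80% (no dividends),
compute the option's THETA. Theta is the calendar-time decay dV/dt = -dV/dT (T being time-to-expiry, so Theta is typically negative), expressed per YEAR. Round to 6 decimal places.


d1 = 0.7602456459; d2 = 0.5481136115
phi(d1) = 0.2988166052; exp(-qT) = 1.0000000000; exp(-rT) = 0.9714164645
Theta = -S*exp(-qT)*phi(d1)*sigma/(2*sqrt(T)) - r*K*exp(-rT)*N(d2) + q*S*exp(-qT)*N(d1)
N(d1) = 0.7764461175; N(d2) = 0.7081930525; sqrt(T) = 0.7071067812
Term 1 = -92.6300 * 1.0000000000 * 0.2988166052 * 0.3000 / (2 * 0.7071067812) = -5.8716836429
Term 2 = -0.0580 * 83.0000 * 0.9714164645 * 0.7081930525 = -3.3117931834
Term 3 = 0 (no dividend yield, q = 0)
Theta = -5.8716836429 + (-3.3117931834) + (0.0000000000) = -9.183477

Answer: Theta = -9.183477


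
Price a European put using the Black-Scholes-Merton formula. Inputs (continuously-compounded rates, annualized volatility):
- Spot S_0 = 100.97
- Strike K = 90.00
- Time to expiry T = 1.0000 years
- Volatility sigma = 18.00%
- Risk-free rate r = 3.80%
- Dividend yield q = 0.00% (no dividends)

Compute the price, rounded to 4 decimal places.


Answer: Price = 1.8467

Derivation:
d1 = (ln(S/K) + (r - q + 0.5*sigma^2) * T) / (sigma * sqrt(T)) = 0.94007651
d2 = d1 - sigma * sqrt(T) = 0.76007651
exp(-rT) = 0.96271294; exp(-qT) = 1.00000000
P = K * exp(-rT) * N(-d2) - S_0 * exp(-qT) * N(-d1)
N(-d1) = 0.17358916; N(-d2) = 0.22360442
P = 90.0000 * 0.96271294 * 0.22360442 - 100.9700 * 1.00000000 * 0.17358916 = 1.8467


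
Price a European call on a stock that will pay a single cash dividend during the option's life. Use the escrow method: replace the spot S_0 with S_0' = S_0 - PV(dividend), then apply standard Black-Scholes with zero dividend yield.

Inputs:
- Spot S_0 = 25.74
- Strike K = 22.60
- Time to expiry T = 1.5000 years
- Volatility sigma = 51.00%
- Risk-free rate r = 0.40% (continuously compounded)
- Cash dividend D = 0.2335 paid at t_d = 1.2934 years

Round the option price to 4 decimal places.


Answer: Price = 7.5199

Derivation:
PV(D) = D * exp(-r * t_d) = 0.2335 * 0.99483976 = 0.23229508
S_0' = S_0 - PV(D) = 25.7400 - 0.23229508 = 25.50770492
d1 = (ln(S_0'/K) + (r + sigma^2/2)*T) / (sigma*sqrt(T)) = 0.51568268
d2 = d1 - sigma*sqrt(T) = -0.10893721
exp(-rT) = 0.99401796
N(d1) = 0.69696197; N(d2) = 0.45662615
C = S_0' * N(d1) - K * exp(-rT) * N(d2) = 25.50770492 * 0.69696197 - 22.6000 * 0.99401796 * 0.45662615 = 7.5199


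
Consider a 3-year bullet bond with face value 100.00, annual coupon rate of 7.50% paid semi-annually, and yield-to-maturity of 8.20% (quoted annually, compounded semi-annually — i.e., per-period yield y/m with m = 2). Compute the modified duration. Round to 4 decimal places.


Coupon per period c = face * coupon_rate / m = 3.750000
Periods per year m = 2; per-period yield y/m = 0.041000
Number of cashflows N = 6
Cashflows (t years, CF_t, discount factor 1/(1+y/m)^(m*t), PV):
  t = 0.5000: CF_t = 3.750000, DF = 0.960615, PV = 3.602305
  t = 1.0000: CF_t = 3.750000, DF = 0.922781, PV = 3.460428
  t = 1.5000: CF_t = 3.750000, DF = 0.886437, PV = 3.324138
  t = 2.0000: CF_t = 3.750000, DF = 0.851524, PV = 3.193216
  t = 2.5000: CF_t = 3.750000, DF = 0.817987, PV = 3.067451
  t = 3.0000: CF_t = 103.750000, DF = 0.785770, PV = 81.523671
Price P = sum_t PV_t = 98.171210
First compute Macaulay numerator sum_t t * PV_t:
  t * PV_t at t = 0.5000: 1.801153
  t * PV_t at t = 1.0000: 3.460428
  t * PV_t at t = 1.5000: 4.986207
  t * PV_t at t = 2.0000: 6.386433
  t * PV_t at t = 2.5000: 7.668627
  t * PV_t at t = 3.0000: 244.571013
Macaulay duration D = 268.873861 / 98.171210 = 2.738826
Modified duration = D / (1 + y/m) = 2.738826 / (1 + 0.041000) = 2.630957

Answer: Modified duration = 2.6310


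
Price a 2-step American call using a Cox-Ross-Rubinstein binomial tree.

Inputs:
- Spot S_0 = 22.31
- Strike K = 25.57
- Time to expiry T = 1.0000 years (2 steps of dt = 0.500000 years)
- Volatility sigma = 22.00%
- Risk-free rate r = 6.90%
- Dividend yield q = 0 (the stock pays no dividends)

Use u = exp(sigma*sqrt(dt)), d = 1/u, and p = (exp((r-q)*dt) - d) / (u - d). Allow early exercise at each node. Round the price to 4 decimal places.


dt = T/N = 0.500000
u = exp(sigma*sqrt(dt)) = 1.168316; d = 1/u = 0.855933
p = (exp((r-q)*dt) - d) / (u - d) = 0.573556
Discount per step: exp(-r*dt) = 0.966088
Stock lattice S(k, i) with i counting down-moves:
  k=0: S(0,0) = 22.3100
  k=1: S(1,0) = 26.0651; S(1,1) = 19.0959
  k=2: S(2,0) = 30.4523; S(2,1) = 22.3100; S(2,2) = 16.3448
Terminal payoffs V(N, i) = max(S_T - K, 0):
  V(2,0) = 4.882314; V(2,1) = 0.000000; V(2,2) = 0.000000
Backward induction: V(k, i) = exp(-r*dt) * [p * V(k+1, i) + (1-p) * V(k+1, i+1)]; then take max(V_cont, immediate exercise) for American.
  V(1,0) = exp(-r*dt) * [p*4.882314 + (1-p)*0.000000] = 2.705317; exercise = 0.495132; V(1,0) = max -> 2.705317
  V(1,1) = exp(-r*dt) * [p*0.000000 + (1-p)*0.000000] = 0.000000; exercise = 0.000000; V(1,1) = max -> 0.000000
  V(0,0) = exp(-r*dt) * [p*2.705317 + (1-p)*0.000000] = 1.499031; exercise = 0.000000; V(0,0) = max -> 1.499031

Answer: Price = V(0,0) = 1.4990


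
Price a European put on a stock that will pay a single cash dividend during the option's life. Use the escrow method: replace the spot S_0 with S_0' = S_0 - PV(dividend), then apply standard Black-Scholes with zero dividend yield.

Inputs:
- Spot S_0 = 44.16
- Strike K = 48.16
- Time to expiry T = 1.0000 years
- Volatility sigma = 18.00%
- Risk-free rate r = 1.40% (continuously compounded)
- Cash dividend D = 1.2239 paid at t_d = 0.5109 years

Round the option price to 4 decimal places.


Answer: Price = 6.0074

Derivation:
PV(D) = D * exp(-r * t_d) = 1.2239 * 0.99287292 = 1.21517717
S_0' = S_0 - PV(D) = 44.1600 - 1.21517717 = 42.94482283
d1 = (ln(S_0'/K) + (r + sigma^2/2)*T) / (sigma*sqrt(T)) = -0.46895944
d2 = d1 - sigma*sqrt(T) = -0.64895944
exp(-rT) = 0.98609754
N(-d1) = 0.68045069; N(-d2) = 0.74181770
P = K * exp(-rT) * N(-d2) - S_0' * N(-d1) = 48.1600 * 0.98609754 * 0.74181770 - 42.94482283 * 0.68045069 = 6.0074


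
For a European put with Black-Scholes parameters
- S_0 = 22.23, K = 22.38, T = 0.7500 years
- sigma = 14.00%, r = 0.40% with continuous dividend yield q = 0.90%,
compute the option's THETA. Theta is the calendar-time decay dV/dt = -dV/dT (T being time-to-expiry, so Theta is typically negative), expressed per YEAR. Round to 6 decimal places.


d1 = -0.0257743586; d2 = -0.1470179152
phi(d1) = 0.3988097902; exp(-qT) = 0.9932727301; exp(-rT) = 0.9970044955
Theta = -S*exp(-qT)*phi(d1)*sigma/(2*sqrt(T)) + r*K*exp(-rT)*N(-d2) - q*S*exp(-qT)*N(-d1)
N(-d1) = 0.5102813430; N(-d2) = 0.5584410601; sqrt(T) = 0.8660254038
Term 1 = -22.2300 * 0.9932727301 * 0.3988097902 * 0.1400 / (2 * 0.8660254038) = -0.7117724831
Term 2 = 0.0040 * 22.3800 * 0.9970044955 * 0.5584410601 = 0.0498418935
Term 3 = -0.0090 * 22.2300 * 0.9932727301 * 0.5102813430 = -0.1014051879
Theta = -0.7117724831 + (0.0498418935) + (-0.1014051879) = -0.763336

Answer: Theta = -0.763336
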